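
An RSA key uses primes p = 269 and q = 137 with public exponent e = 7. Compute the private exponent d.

φ(n) = (p−1)(q−1) = 268·136 = 36448.
Need d with 7·d ≡ 1 (mod 36448). Apply the extended Euclidean algorithm:
36448 = 5206×7 + 6
7 = 1×6 + 1
6 = 6×1 + 0
Back-substitute:
1 = 7 − 6
1 = −36448 + 5207·7
So 7·5207 ≡ 1 (mod 36448), hence d = 5207.

5207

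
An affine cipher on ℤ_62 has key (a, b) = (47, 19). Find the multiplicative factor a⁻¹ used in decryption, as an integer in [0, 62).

gcd(62, 47) by repeated division:
62 = 1*47 + 15
47 = 3*15 + 2
15 = 7*2 + 1
2 = 2*1 + 0
The gcd is 1. Working backward:
1 = 15 − 7·2
1 = −7·47 + 22·15
1 = 22·62 − 29·47
Hence 47⁻¹ ≡ -29 ≡ 33 (mod 62).

33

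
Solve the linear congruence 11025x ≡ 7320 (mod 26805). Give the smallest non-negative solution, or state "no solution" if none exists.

First find gcd(11025, 26805):
26805 = 2×11025 + 4755
11025 = 2×4755 + 1515
4755 = 3×1515 + 210
1515 = 7×210 + 45
210 = 4×45 + 30
45 = 1×30 + 15
30 = 2×15 + 0
gcd = 15 and 15 | 7320, so solutions exist. Divide through by 15: 735x ≡ 488 (mod 1787).
Now find 735⁻¹ mod 1787:
1787 = 2·735 + 317
735 = 2·317 + 101
317 = 3·101 + 14
101 = 7·14 + 3
14 = 4·3 + 2
3 = 1·2 + 1
2 = 2·1 + 0
Back-substitute:
1 = 3 − 2
1 = −14 + 5·3
1 = 5·101 − 36·14
1 = −36·317 + 113·101
1 = 113·735 − 262·317
1 = −262·1787 + 637·735
So 735⁻¹ ≡ 637 (mod 1787).
Then x ≡ 637·488 ≡ 1705 (mod 1787); the smallest non-negative solution is x = 1705.

1705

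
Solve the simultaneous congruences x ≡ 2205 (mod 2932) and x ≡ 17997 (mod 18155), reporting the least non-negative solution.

Write x = 2205 + 2932·k. Then 2932·k ≡ 17997 − 2205 ≡ 15792 (mod 18155).
Need 2932⁻¹ mod 18155. Extended Euclid on (18155, 2932):
18155 = 6×2932 + 563
2932 = 5×563 + 117
563 = 4×117 + 95
117 = 1×95 + 22
95 = 4×22 + 7
22 = 3×7 + 1
7 = 7×1 + 0
Back-substitute:
1 = 22 − 3·7
1 = −3·95 + 13·22
1 = 13·117 − 16·95
1 = −16·563 + 77·117
1 = 77·2932 − 401·563
1 = −401·18155 + 2483·2932
2932⁻¹ ≡ 2483 (mod 18155), so k ≡ 2483·15792 ≡ 14891 (mod 18155).
x = 2205 + 2932·14891 = 43662617.

43662617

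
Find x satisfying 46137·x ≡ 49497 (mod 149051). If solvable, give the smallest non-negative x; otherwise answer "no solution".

17931

First find gcd(46137, 149051):
149051 = 3×46137 + 10640
46137 = 4×10640 + 3577
10640 = 2×3577 + 3486
3577 = 1×3486 + 91
3486 = 38×91 + 28
91 = 3×28 + 7
28 = 4×7 + 0
gcd = 7 and 7 | 49497, so solutions exist. Divide through by 7: 6591x ≡ 7071 (mod 21293).
Now find 6591⁻¹ mod 21293:
21293 = 3*6591 + 1520
6591 = 4*1520 + 511
1520 = 2*511 + 498
511 = 1*498 + 13
498 = 38*13 + 4
13 = 3*4 + 1
4 = 4*1 + 0
Back-substitute:
1 = 13 − 3·4
1 = −3·498 + 115·13
1 = 115·511 − 118·498
1 = −118·1520 + 351·511
1 = 351·6591 − 1522·1520
1 = −1522·21293 + 4917·6591
So 6591⁻¹ ≡ 4917 (mod 21293).
Then x ≡ 4917·7071 ≡ 17931 (mod 21293); the smallest non-negative solution is x = 17931.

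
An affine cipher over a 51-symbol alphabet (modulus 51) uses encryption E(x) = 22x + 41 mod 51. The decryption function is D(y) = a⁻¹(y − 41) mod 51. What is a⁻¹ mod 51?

7

Extended Euclidean algorithm:
51 = 2*22 + 7
22 = 3*7 + 1
7 = 7*1 + 0
gcd = 1, so the inverse exists. Back-substitute:
1 = 22 − 3·7
1 = −3·51 + 7·22
So 22·7 ≡ 1 (mod 51).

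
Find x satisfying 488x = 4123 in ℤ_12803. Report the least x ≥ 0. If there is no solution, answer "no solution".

5859

First find gcd(488, 12803):
12803 = 26×488 + 115
488 = 4×115 + 28
115 = 4×28 + 3
28 = 9×3 + 1
3 = 3×1 + 0
gcd = 1, so a unique solution mod 12803 exists.
Back-substitute for the Bézout coefficients:
1 = 28 − 9·3
1 = −9·115 + 37·28
1 = 37·488 − 157·115
1 = −157·12803 + 4119·488
So 488·(4119) ≡ 1 (mod 12803), giving 488⁻¹ ≡ 4119.
x ≡ 488⁻¹·4123 ≡ 4119·4123 ≡ 5859 (mod 12803).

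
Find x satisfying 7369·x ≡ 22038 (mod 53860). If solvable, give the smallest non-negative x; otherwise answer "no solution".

First find gcd(7369, 53860):
53860 = 7*7369 + 2277
7369 = 3*2277 + 538
2277 = 4*538 + 125
538 = 4*125 + 38
125 = 3*38 + 11
38 = 3*11 + 5
11 = 2*5 + 1
5 = 5*1 + 0
gcd = 1, so a unique solution mod 53860 exists.
Back-substitute for the Bézout coefficients:
1 = 11 − 2·5
1 = −2·38 + 7·11
1 = 7·125 − 23·38
1 = −23·538 + 99·125
1 = 99·2277 − 419·538
1 = −419·7369 + 1356·2277
1 = 1356·53860 − 9911·7369
So 7369·(-9911) ≡ 1 (mod 53860), giving 7369⁻¹ ≡ 43949.
x ≡ 7369⁻¹·22038 ≡ 43949·22038 ≡ 37542 (mod 53860).

37542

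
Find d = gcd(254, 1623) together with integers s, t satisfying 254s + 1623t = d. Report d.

1

Apply Euclid's algorithm to 1623 and 254:
1623 = 6*254 + 99
254 = 2*99 + 56
99 = 1*56 + 43
56 = 1*43 + 13
43 = 3*13 + 4
13 = 3*4 + 1
4 = 4*1 + 0
gcd(254, 1623) = 1.
Working backward:
1 = 13 − 3·4
1 = −3·43 + 10·13
1 = 10·56 − 13·43
1 = −13·99 + 23·56
1 = 23·254 − 59·99
1 = −59·1623 + 377·254
So 1 = (-59)·1623 + (377)·254.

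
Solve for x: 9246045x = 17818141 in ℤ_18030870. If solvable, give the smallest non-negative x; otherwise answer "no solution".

no solution

gcd(9246045, 18030870):
18030870 = 1·9246045 + 8784825
9246045 = 1·8784825 + 461220
8784825 = 19·461220 + 21645
461220 = 21·21645 + 6675
21645 = 3·6675 + 1620
6675 = 4·1620 + 195
1620 = 8·195 + 60
195 = 3·60 + 15
60 = 4·15 + 0
gcd = 15, but 15 ∤ 17818141, so the congruence has no solution.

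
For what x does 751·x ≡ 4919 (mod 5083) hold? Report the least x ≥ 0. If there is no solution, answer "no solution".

First find gcd(751, 5083):
5083 = 6×751 + 577
751 = 1×577 + 174
577 = 3×174 + 55
174 = 3×55 + 9
55 = 6×9 + 1
9 = 9×1 + 0
gcd = 1, so a unique solution mod 5083 exists.
Back-substitute for the Bézout coefficients:
1 = 55 − 6·9
1 = −6·174 + 19·55
1 = 19·577 − 63·174
1 = −63·751 + 82·577
1 = 82·5083 − 555·751
So 751·(-555) ≡ 1 (mod 5083), giving 751⁻¹ ≡ 4528.
x ≡ 751⁻¹·4919 ≡ 4528·4919 ≡ 4609 (mod 5083).

4609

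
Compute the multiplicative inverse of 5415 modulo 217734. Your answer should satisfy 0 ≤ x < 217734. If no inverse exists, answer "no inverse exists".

Compute gcd(5415, 217734):
217734 = 40·5415 + 1134
5415 = 4·1134 + 879
1134 = 1·879 + 255
879 = 3·255 + 114
255 = 2·114 + 27
114 = 4·27 + 6
27 = 4·6 + 3
6 = 2·3 + 0
gcd(5415, 217734) = 3 ≠ 1, so 5415 has no multiplicative inverse modulo 217734.

no inverse exists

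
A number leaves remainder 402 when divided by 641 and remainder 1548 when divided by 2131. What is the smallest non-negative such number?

Write x = 402 + 641·k. Then 641·k ≡ 1548 − 402 ≡ 1146 (mod 2131).
Need 641⁻¹ mod 2131. Extended Euclid on (2131, 641):
2131 = 3·641 + 208
641 = 3·208 + 17
208 = 12·17 + 4
17 = 4·4 + 1
4 = 4·1 + 0
Back-substitute:
1 = 17 − 4·4
1 = −4·208 + 49·17
1 = 49·641 − 151·208
1 = −151·2131 + 502·641
641⁻¹ ≡ 502 (mod 2131), so k ≡ 502·1146 ≡ 2053 (mod 2131).
x = 402 + 641·2053 = 1316375.

1316375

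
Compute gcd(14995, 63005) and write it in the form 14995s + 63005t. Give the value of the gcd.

Euclidean algorithm:
63005 = 4×14995 + 3025
14995 = 4×3025 + 2895
3025 = 1×2895 + 130
2895 = 22×130 + 35
130 = 3×35 + 25
35 = 1×25 + 10
25 = 2×10 + 5
10 = 2×5 + 0
gcd(14995, 63005) = 5.
Express as a combination:
5 = 25 − 2·10
5 = −2·35 + 3·25
5 = 3·130 − 11·35
5 = −11·2895 + 245·130
5 = 245·3025 − 256·2895
5 = −256·14995 + 1269·3025
5 = 1269·63005 − 5332·14995
So 5 = (1269)·63005 + (-5332)·14995.

5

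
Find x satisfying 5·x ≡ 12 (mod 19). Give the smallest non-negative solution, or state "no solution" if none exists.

10

First find gcd(5, 19):
19 = 3×5 + 4
5 = 1×4 + 1
4 = 4×1 + 0
gcd = 1, so a unique solution mod 19 exists.
Back-substitute for the Bézout coefficients:
1 = 5 − 4
1 = −19 + 4·5
So 5·(4) ≡ 1 (mod 19), giving 5⁻¹ ≡ 4.
x ≡ 5⁻¹·12 ≡ 4·12 ≡ 10 (mod 19).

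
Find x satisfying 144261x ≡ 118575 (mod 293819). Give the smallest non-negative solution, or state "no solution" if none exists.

First find gcd(144261, 293819):
293819 = 2×144261 + 5297
144261 = 27×5297 + 1242
5297 = 4×1242 + 329
1242 = 3×329 + 255
329 = 1×255 + 74
255 = 3×74 + 33
74 = 2×33 + 8
33 = 4×8 + 1
8 = 8×1 + 0
gcd = 1, so a unique solution mod 293819 exists.
Back-substitute for the Bézout coefficients:
1 = 33 − 4·8
1 = −4·74 + 9·33
1 = 9·255 − 31·74
1 = −31·329 + 40·255
1 = 40·1242 − 151·329
1 = −151·5297 + 644·1242
1 = 644·144261 − 17539·5297
1 = −17539·293819 + 35722·144261
So 144261·(35722) ≡ 1 (mod 293819), giving 144261⁻¹ ≡ 35722.
x ≡ 144261⁻¹·118575 ≡ 35722·118575 ≡ 41446 (mod 293819).

41446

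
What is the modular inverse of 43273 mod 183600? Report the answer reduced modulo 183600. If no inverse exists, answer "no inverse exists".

Run Euclid on (183600, 43273):
183600 = 4×43273 + 10508
43273 = 4×10508 + 1241
10508 = 8×1241 + 580
1241 = 2×580 + 81
580 = 7×81 + 13
81 = 6×13 + 3
13 = 4×3 + 1
3 = 3×1 + 0
gcd = 1, so the inverse exists. Back-substitute:
1 = 13 − 4·3
1 = −4·81 + 25·13
1 = 25·580 − 179·81
1 = −179·1241 + 383·580
1 = 383·10508 − 3243·1241
1 = −3243·43273 + 13355·10508
1 = 13355·183600 − 56663·43273
So 43273·(-56663) ≡ 1 (mod 183600), and -56663 ≡ 126937 (mod 183600).

126937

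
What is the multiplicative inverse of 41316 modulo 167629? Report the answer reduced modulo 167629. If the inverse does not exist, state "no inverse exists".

Euclidean algorithm on 167629, 41316:
167629 = 4*41316 + 2365
41316 = 17*2365 + 1111
2365 = 2*1111 + 143
1111 = 7*143 + 110
143 = 1*110 + 33
110 = 3*33 + 11
33 = 3*11 + 0
The gcd is 11, not 1, hence no inverse exists.

no inverse exists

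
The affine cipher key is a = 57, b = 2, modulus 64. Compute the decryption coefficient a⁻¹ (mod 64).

9

gcd(64, 57) by repeated division:
64 = 1×57 + 7
57 = 8×7 + 1
7 = 7×1 + 0
gcd = 1, so the inverse exists. Back-substitute:
1 = 57 − 8·7
1 = −8·64 + 9·57
So 57·9 ≡ 1 (mod 64).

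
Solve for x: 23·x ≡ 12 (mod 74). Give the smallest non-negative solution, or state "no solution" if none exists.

First find gcd(23, 74):
74 = 3×23 + 5
23 = 4×5 + 3
5 = 1×3 + 2
3 = 1×2 + 1
2 = 2×1 + 0
gcd = 1, so a unique solution mod 74 exists.
Back-substitute for the Bézout coefficients:
1 = 3 − 2
1 = −5 + 2·3
1 = 2·23 − 9·5
1 = −9·74 + 29·23
So 23·(29) ≡ 1 (mod 74), giving 23⁻¹ ≡ 29.
x ≡ 23⁻¹·12 ≡ 29·12 ≡ 52 (mod 74).

52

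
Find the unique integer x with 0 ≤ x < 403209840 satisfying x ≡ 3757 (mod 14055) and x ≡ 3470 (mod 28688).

Write x = 3757 + 14055·k. Then 14055·k ≡ 3470 − 3757 ≡ 28401 (mod 28688).
Need 14055⁻¹ mod 28688. Extended Euclid on (28688, 14055):
28688 = 2×14055 + 578
14055 = 24×578 + 183
578 = 3×183 + 29
183 = 6×29 + 9
29 = 3×9 + 2
9 = 4×2 + 1
2 = 2×1 + 0
Back-substitute:
1 = 9 − 4·2
1 = −4·29 + 13·9
1 = 13·183 − 82·29
1 = −82·578 + 259·183
1 = 259·14055 − 6298·578
1 = −6298·28688 + 12855·14055
14055⁻¹ ≡ 12855 (mod 28688), so k ≡ 12855·28401 ≡ 11367 (mod 28688).
x = 3757 + 14055·11367 = 159766942.

159766942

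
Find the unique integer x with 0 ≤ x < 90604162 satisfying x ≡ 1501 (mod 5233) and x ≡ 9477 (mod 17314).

Write x = 1501 + 5233·k. Then 5233·k ≡ 9477 − 1501 ≡ 7976 (mod 17314).
Need 5233⁻¹ mod 17314. Extended Euclid on (17314, 5233):
17314 = 3×5233 + 1615
5233 = 3×1615 + 388
1615 = 4×388 + 63
388 = 6×63 + 10
63 = 6×10 + 3
10 = 3×3 + 1
3 = 3×1 + 0
Back-substitute:
1 = 10 − 3·3
1 = −3·63 + 19·10
1 = 19·388 − 117·63
1 = −117·1615 + 487·388
1 = 487·5233 − 1578·1615
1 = −1578·17314 + 5221·5233
5233⁻¹ ≡ 5221 (mod 17314), so k ≡ 5221·7976 ≡ 2526 (mod 17314).
x = 1501 + 5233·2526 = 13220059.

13220059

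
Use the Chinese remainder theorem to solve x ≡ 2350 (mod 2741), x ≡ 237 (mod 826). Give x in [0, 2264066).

Write x = 2350 + 2741·k. Then 2741·k ≡ 237 − 2350 ≡ 365 (mod 826).
Need 2741⁻¹ mod 826. Extended Euclid on (826, 263):
826 = 3×263 + 37
263 = 7×37 + 4
37 = 9×4 + 1
4 = 4×1 + 0
Back-substitute:
1 = 37 − 9·4
1 = −9·263 + 64·37
1 = 64·826 − 201·263
2741⁻¹ ≡ 625 (mod 826), so k ≡ 625·365 ≡ 149 (mod 826).
x = 2350 + 2741·149 = 410759.

410759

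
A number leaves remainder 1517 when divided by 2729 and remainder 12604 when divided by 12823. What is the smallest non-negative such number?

7039608

Write x = 1517 + 2729·k. Then 2729·k ≡ 12604 − 1517 ≡ 11087 (mod 12823).
Need 2729⁻¹ mod 12823. Extended Euclid on (12823, 2729):
12823 = 4·2729 + 1907
2729 = 1·1907 + 822
1907 = 2·822 + 263
822 = 3·263 + 33
263 = 7·33 + 32
33 = 1·32 + 1
32 = 32·1 + 0
Back-substitute:
1 = 33 − 32
1 = −263 + 8·33
1 = 8·822 − 25·263
1 = −25·1907 + 58·822
1 = 58·2729 − 83·1907
1 = −83·12823 + 390·2729
2729⁻¹ ≡ 390 (mod 12823), so k ≡ 390·11087 ≡ 2579 (mod 12823).
x = 1517 + 2729·2579 = 7039608.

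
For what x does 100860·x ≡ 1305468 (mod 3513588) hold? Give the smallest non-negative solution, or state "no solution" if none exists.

First find gcd(100860, 3513588):
3513588 = 34·100860 + 84348
100860 = 1·84348 + 16512
84348 = 5·16512 + 1788
16512 = 9·1788 + 420
1788 = 4·420 + 108
420 = 3·108 + 96
108 = 1·96 + 12
96 = 8·12 + 0
gcd = 12 and 12 | 1305468, so solutions exist. Divide through by 12: 8405x ≡ 108789 (mod 292799).
Now find 8405⁻¹ mod 292799:
292799 = 34*8405 + 7029
8405 = 1*7029 + 1376
7029 = 5*1376 + 149
1376 = 9*149 + 35
149 = 4*35 + 9
35 = 3*9 + 8
9 = 1*8 + 1
8 = 8*1 + 0
Back-substitute:
1 = 9 − 8
1 = −35 + 4·9
1 = 4·149 − 17·35
1 = −17·1376 + 157·149
1 = 157·7029 − 802·1376
1 = −802·8405 + 959·7029
1 = 959·292799 − 33408·8405
So 8405·(-33408) ≡ 1 (mod 292799), i.e. 8405⁻¹ ≡ 259391.
Then x ≡ 259391·108789 ≡ 91075 (mod 292799); the smallest non-negative solution is x = 91075.

91075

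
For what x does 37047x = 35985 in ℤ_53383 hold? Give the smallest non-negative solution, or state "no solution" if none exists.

28882

First find gcd(37047, 53383):
53383 = 1×37047 + 16336
37047 = 2×16336 + 4375
16336 = 3×4375 + 3211
4375 = 1×3211 + 1164
3211 = 2×1164 + 883
1164 = 1×883 + 281
883 = 3×281 + 40
281 = 7×40 + 1
40 = 40×1 + 0
gcd = 1, so a unique solution mod 53383 exists.
Back-substitute for the Bézout coefficients:
1 = 281 − 7·40
1 = −7·883 + 22·281
1 = 22·1164 − 29·883
1 = −29·3211 + 80·1164
1 = 80·4375 − 109·3211
1 = −109·16336 + 407·4375
1 = 407·37047 − 923·16336
1 = −923·53383 + 1330·37047
So 37047·(1330) ≡ 1 (mod 53383), giving 37047⁻¹ ≡ 1330.
x ≡ 37047⁻¹·35985 ≡ 1330·35985 ≡ 28882 (mod 53383).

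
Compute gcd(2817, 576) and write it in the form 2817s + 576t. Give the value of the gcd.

Euclidean algorithm:
2817 = 4*576 + 513
576 = 1*513 + 63
513 = 8*63 + 9
63 = 7*9 + 0
gcd(2817, 576) = 9.
Express as a combination:
9 = 513 − 8·63
9 = −8·576 + 9·513
9 = 9·2817 − 44·576
So 9 = (9)·2817 + (-44)·576.

9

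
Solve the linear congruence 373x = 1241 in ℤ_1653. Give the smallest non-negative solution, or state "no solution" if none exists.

770

First find gcd(373, 1653):
1653 = 4*373 + 161
373 = 2*161 + 51
161 = 3*51 + 8
51 = 6*8 + 3
8 = 2*3 + 2
3 = 1*2 + 1
2 = 2*1 + 0
gcd = 1, so a unique solution mod 1653 exists.
Back-substitute for the Bézout coefficients:
1 = 3 − 2
1 = −8 + 3·3
1 = 3·51 − 19·8
1 = −19·161 + 60·51
1 = 60·373 − 139·161
1 = −139·1653 + 616·373
So 373·(616) ≡ 1 (mod 1653), giving 373⁻¹ ≡ 616.
x ≡ 373⁻¹·1241 ≡ 616·1241 ≡ 770 (mod 1653).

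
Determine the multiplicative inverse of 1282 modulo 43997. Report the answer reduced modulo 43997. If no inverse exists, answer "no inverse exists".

12801

Apply the Euclidean algorithm to 43997 and 1282:
43997 = 34×1282 + 409
1282 = 3×409 + 55
409 = 7×55 + 24
55 = 2×24 + 7
24 = 3×7 + 3
7 = 2×3 + 1
3 = 3×1 + 0
gcd = 1, so the inverse exists. Back-substitute:
1 = 7 − 2·3
1 = −2·24 + 7·7
1 = 7·55 − 16·24
1 = −16·409 + 119·55
1 = 119·1282 − 373·409
1 = −373·43997 + 12801·1282
So 1282·12801 ≡ 1 (mod 43997).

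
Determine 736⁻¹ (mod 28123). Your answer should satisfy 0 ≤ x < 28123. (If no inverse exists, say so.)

27397

gcd(28123, 736) by repeated division:
28123 = 38·736 + 155
736 = 4·155 + 116
155 = 1·116 + 39
116 = 2·39 + 38
39 = 1·38 + 1
38 = 38·1 + 0
Since gcd(736, 28123) = 1, back-substitute to write 1 as a combination:
1 = 39 − 38
1 = −116 + 3·39
1 = 3·155 − 4·116
1 = −4·736 + 19·155
1 = 19·28123 − 726·736
So 736·(-726) ≡ 1 (mod 28123), and -726 ≡ 27397 (mod 28123).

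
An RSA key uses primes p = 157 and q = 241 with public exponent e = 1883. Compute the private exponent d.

φ(n) = (p−1)(q−1) = 156·240 = 37440.
Need d with 1883·d ≡ 1 (mod 37440). Apply the extended Euclidean algorithm:
37440 = 19·1883 + 1663
1883 = 1·1663 + 220
1663 = 7·220 + 123
220 = 1·123 + 97
123 = 1·97 + 26
97 = 3·26 + 19
26 = 1·19 + 7
19 = 2·7 + 5
7 = 1·5 + 2
5 = 2·2 + 1
2 = 2·1 + 0
Back-substitute:
1 = 5 − 2·2
1 = −2·7 + 3·5
1 = 3·19 − 8·7
1 = −8·26 + 11·19
1 = 11·97 − 41·26
1 = −41·123 + 52·97
1 = 52·220 − 93·123
1 = −93·1663 + 703·220
1 = 703·1883 − 796·1663
1 = −796·37440 + 15827·1883
So 1883·15827 ≡ 1 (mod 37440), hence d = 15827.

15827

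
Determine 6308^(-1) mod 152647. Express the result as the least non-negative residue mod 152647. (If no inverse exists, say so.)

148025

gcd(152647, 6308) by repeated division:
152647 = 24*6308 + 1255
6308 = 5*1255 + 33
1255 = 38*33 + 1
33 = 33*1 + 0
gcd = 1, so the inverse exists. Back-substitute:
1 = 1255 − 38·33
1 = −38·6308 + 191·1255
1 = 191·152647 − 4622·6308
So 6308·(-4622) ≡ 1 (mod 152647), and -4622 ≡ 148025 (mod 152647).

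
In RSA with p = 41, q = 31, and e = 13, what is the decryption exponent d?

277

φ(n) = (p−1)(q−1) = 40·30 = 1200.
Need d with 13·d ≡ 1 (mod 1200). Apply the extended Euclidean algorithm:
1200 = 92·13 + 4
13 = 3·4 + 1
4 = 4·1 + 0
Back-substitute:
1 = 13 − 3·4
1 = −3·1200 + 277·13
So 13·277 ≡ 1 (mod 1200), hence d = 277.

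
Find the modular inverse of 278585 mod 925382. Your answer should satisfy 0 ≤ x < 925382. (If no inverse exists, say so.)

Run Euclid on (925382, 278585):
925382 = 3*278585 + 89627
278585 = 3*89627 + 9704
89627 = 9*9704 + 2291
9704 = 4*2291 + 540
2291 = 4*540 + 131
540 = 4*131 + 16
131 = 8*16 + 3
16 = 5*3 + 1
3 = 3*1 + 0
The gcd is 1. Working backward:
1 = 16 − 5·3
1 = −5·131 + 41·16
1 = 41·540 − 169·131
1 = −169·2291 + 717·540
1 = 717·9704 − 3037·2291
1 = −3037·89627 + 28050·9704
1 = 28050·278585 − 87187·89627
1 = −87187·925382 + 289611·278585
So 278585·289611 ≡ 1 (mod 925382).

289611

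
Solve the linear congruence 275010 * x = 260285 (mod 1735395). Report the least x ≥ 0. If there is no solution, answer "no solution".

no solution

gcd(275010, 1735395):
1735395 = 6×275010 + 85335
275010 = 3×85335 + 19005
85335 = 4×19005 + 9315
19005 = 2×9315 + 375
9315 = 24×375 + 315
375 = 1×315 + 60
315 = 5×60 + 15
60 = 4×15 + 0
gcd = 15, but 15 ∤ 260285, so the congruence has no solution.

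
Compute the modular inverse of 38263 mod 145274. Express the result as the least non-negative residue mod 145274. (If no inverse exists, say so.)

Run Euclid on (145274, 38263):
145274 = 3×38263 + 30485
38263 = 1×30485 + 7778
30485 = 3×7778 + 7151
7778 = 1×7151 + 627
7151 = 11×627 + 254
627 = 2×254 + 119
254 = 2×119 + 16
119 = 7×16 + 7
16 = 2×7 + 2
7 = 3×2 + 1
2 = 2×1 + 0
gcd = 1, so the inverse exists. Back-substitute:
1 = 7 − 3·2
1 = −3·16 + 7·7
1 = 7·119 − 52·16
1 = −52·254 + 111·119
1 = 111·627 − 274·254
1 = −274·7151 + 3125·627
1 = 3125·7778 − 3399·7151
1 = −3399·30485 + 13322·7778
1 = 13322·38263 − 16721·30485
1 = −16721·145274 + 63485·38263
So 38263·63485 ≡ 1 (mod 145274).

63485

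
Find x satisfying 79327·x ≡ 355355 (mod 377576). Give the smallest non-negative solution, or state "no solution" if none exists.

352549

First find gcd(79327, 377576):
377576 = 4*79327 + 60268
79327 = 1*60268 + 19059
60268 = 3*19059 + 3091
19059 = 6*3091 + 513
3091 = 6*513 + 13
513 = 39*13 + 6
13 = 2*6 + 1
6 = 6*1 + 0
gcd = 1, so a unique solution mod 377576 exists.
Back-substitute for the Bézout coefficients:
1 = 13 − 2·6
1 = −2·513 + 79·13
1 = 79·3091 − 476·513
1 = −476·19059 + 2935·3091
1 = 2935·60268 − 9281·19059
1 = −9281·79327 + 12216·60268
1 = 12216·377576 − 58145·79327
So 79327·(-58145) ≡ 1 (mod 377576), giving 79327⁻¹ ≡ 319431.
x ≡ 79327⁻¹·355355 ≡ 319431·355355 ≡ 352549 (mod 377576).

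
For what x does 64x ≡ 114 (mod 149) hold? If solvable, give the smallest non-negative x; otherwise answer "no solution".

First find gcd(64, 149):
149 = 2·64 + 21
64 = 3·21 + 1
21 = 21·1 + 0
gcd = 1, so a unique solution mod 149 exists.
Back-substitute for the Bézout coefficients:
1 = 64 − 3·21
1 = −3·149 + 7·64
So 64·(7) ≡ 1 (mod 149), giving 64⁻¹ ≡ 7.
x ≡ 64⁻¹·114 ≡ 7·114 ≡ 53 (mod 149).

53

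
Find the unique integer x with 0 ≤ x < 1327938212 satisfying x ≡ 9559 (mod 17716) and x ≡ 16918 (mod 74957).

970934939

Write x = 9559 + 17716·k. Then 17716·k ≡ 16918 − 9559 ≡ 7359 (mod 74957).
Need 17716⁻¹ mod 74957. Extended Euclid on (74957, 17716):
74957 = 4·17716 + 4093
17716 = 4·4093 + 1344
4093 = 3·1344 + 61
1344 = 22·61 + 2
61 = 30·2 + 1
2 = 2·1 + 0
Back-substitute:
1 = 61 − 30·2
1 = −30·1344 + 661·61
1 = 661·4093 − 2013·1344
1 = −2013·17716 + 8713·4093
1 = 8713·74957 − 36865·17716
17716⁻¹ ≡ 38092 (mod 74957), so k ≡ 38092·7359 ≡ 54805 (mod 74957).
x = 9559 + 17716·54805 = 970934939.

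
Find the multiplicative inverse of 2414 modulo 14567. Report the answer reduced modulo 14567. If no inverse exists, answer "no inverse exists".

2106

Run Euclid on (14567, 2414):
14567 = 6·2414 + 83
2414 = 29·83 + 7
83 = 11·7 + 6
7 = 1·6 + 1
6 = 6·1 + 0
Since gcd(2414, 14567) = 1, back-substitute to write 1 as a combination:
1 = 7 − 6
1 = −83 + 12·7
1 = 12·2414 − 349·83
1 = −349·14567 + 2106·2414
So 2414·2106 ≡ 1 (mod 14567).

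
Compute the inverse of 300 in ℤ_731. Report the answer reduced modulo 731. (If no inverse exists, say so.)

Run Euclid on (731, 300):
731 = 2×300 + 131
300 = 2×131 + 38
131 = 3×38 + 17
38 = 2×17 + 4
17 = 4×4 + 1
4 = 4×1 + 0
Since gcd(300, 731) = 1, back-substitute to write 1 as a combination:
1 = 17 − 4·4
1 = −4·38 + 9·17
1 = 9·131 − 31·38
1 = −31·300 + 71·131
1 = 71·731 − 173·300
So 300·(-173) ≡ 1 (mod 731), and -173 ≡ 558 (mod 731).

558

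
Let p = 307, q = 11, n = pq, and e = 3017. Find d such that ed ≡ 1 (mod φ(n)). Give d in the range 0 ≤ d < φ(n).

2633

φ(n) = (p−1)(q−1) = 306·10 = 3060.
Need d with 3017·d ≡ 1 (mod 3060). Apply the extended Euclidean algorithm:
3060 = 1*3017 + 43
3017 = 70*43 + 7
43 = 6*7 + 1
7 = 7*1 + 0
Back-substitute:
1 = 43 − 6·7
1 = −6·3017 + 421·43
1 = 421·3060 − 427·3017
So 3017·(-427) ≡ 1 (mod 3060), hence d ≡ -427 ≡ 2633 (mod 3060).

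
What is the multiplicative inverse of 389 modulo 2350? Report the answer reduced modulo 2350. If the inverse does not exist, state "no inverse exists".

Apply the Euclidean algorithm to 2350 and 389:
2350 = 6*389 + 16
389 = 24*16 + 5
16 = 3*5 + 1
5 = 5*1 + 0
Since gcd(389, 2350) = 1, back-substitute to write 1 as a combination:
1 = 16 − 3·5
1 = −3·389 + 73·16
1 = 73·2350 − 441·389
Hence 389⁻¹ ≡ -441 ≡ 1909 (mod 2350).

1909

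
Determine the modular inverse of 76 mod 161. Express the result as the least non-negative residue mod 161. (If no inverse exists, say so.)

Extended Euclidean algorithm:
161 = 2*76 + 9
76 = 8*9 + 4
9 = 2*4 + 1
4 = 4*1 + 0
gcd = 1, so the inverse exists. Back-substitute:
1 = 9 − 2·4
1 = −2·76 + 17·9
1 = 17·161 − 36·76
So 76·(-36) ≡ 1 (mod 161), and -36 ≡ 125 (mod 161).

125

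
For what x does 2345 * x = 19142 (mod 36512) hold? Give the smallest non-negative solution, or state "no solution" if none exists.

gcd(2345, 36512):
36512 = 15×2345 + 1337
2345 = 1×1337 + 1008
1337 = 1×1008 + 329
1008 = 3×329 + 21
329 = 15×21 + 14
21 = 1×14 + 7
14 = 2×7 + 0
gcd = 7, but 7 ∤ 19142, so the congruence has no solution.

no solution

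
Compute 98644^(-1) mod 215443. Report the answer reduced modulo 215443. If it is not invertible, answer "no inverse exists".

148858

gcd(215443, 98644) by repeated division:
215443 = 2·98644 + 18155
98644 = 5·18155 + 7869
18155 = 2·7869 + 2417
7869 = 3·2417 + 618
2417 = 3·618 + 563
618 = 1·563 + 55
563 = 10·55 + 13
55 = 4·13 + 3
13 = 4·3 + 1
3 = 3·1 + 0
The gcd is 1. Working backward:
1 = 13 − 4·3
1 = −4·55 + 17·13
1 = 17·563 − 174·55
1 = −174·618 + 191·563
1 = 191·2417 − 747·618
1 = −747·7869 + 2432·2417
1 = 2432·18155 − 5611·7869
1 = −5611·98644 + 30487·18155
1 = 30487·215443 − 66585·98644
Thus 98644·(-66585) ≡ 1 (mod 215443); reducing, -66585 mod 215443 = 148858.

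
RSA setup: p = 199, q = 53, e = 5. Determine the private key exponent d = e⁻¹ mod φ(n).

8237

φ(n) = (p−1)(q−1) = 198·52 = 10296.
Need d with 5·d ≡ 1 (mod 10296). Apply the extended Euclidean algorithm:
10296 = 2059·5 + 1
5 = 5·1 + 0
Back-substitute:
1 = 10296 − 2059·5
So 5·(-2059) ≡ 1 (mod 10296), hence d ≡ -2059 ≡ 8237 (mod 10296).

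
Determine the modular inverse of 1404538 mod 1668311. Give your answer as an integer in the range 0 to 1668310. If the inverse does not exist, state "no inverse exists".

Extended Euclidean algorithm:
1668311 = 1·1404538 + 263773
1404538 = 5·263773 + 85673
263773 = 3·85673 + 6754
85673 = 12·6754 + 4625
6754 = 1·4625 + 2129
4625 = 2·2129 + 367
2129 = 5·367 + 294
367 = 1·294 + 73
294 = 4·73 + 2
73 = 36·2 + 1
2 = 2·1 + 0
The gcd is 1. Working backward:
1 = 73 − 36·2
1 = −36·294 + 145·73
1 = 145·367 − 181·294
1 = −181·2129 + 1050·367
1 = 1050·4625 − 2281·2129
1 = −2281·6754 + 3331·4625
1 = 3331·85673 − 42253·6754
1 = −42253·263773 + 130090·85673
1 = 130090·1404538 − 692703·263773
1 = −692703·1668311 + 822793·1404538
So 1404538·822793 ≡ 1 (mod 1668311).

822793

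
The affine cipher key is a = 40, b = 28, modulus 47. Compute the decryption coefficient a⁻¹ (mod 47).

20

Extended Euclidean algorithm:
47 = 1·40 + 7
40 = 5·7 + 5
7 = 1·5 + 2
5 = 2·2 + 1
2 = 2·1 + 0
gcd = 1, so the inverse exists. Back-substitute:
1 = 5 − 2·2
1 = −2·7 + 3·5
1 = 3·40 − 17·7
1 = −17·47 + 20·40
So 40·20 ≡ 1 (mod 47).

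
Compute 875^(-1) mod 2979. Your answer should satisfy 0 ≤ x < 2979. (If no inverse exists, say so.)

Apply the Euclidean algorithm to 2979 and 875:
2979 = 3×875 + 354
875 = 2×354 + 167
354 = 2×167 + 20
167 = 8×20 + 7
20 = 2×7 + 6
7 = 1×6 + 1
6 = 6×1 + 0
gcd = 1, so the inverse exists. Back-substitute:
1 = 7 − 6
1 = −20 + 3·7
1 = 3·167 − 25·20
1 = −25·354 + 53·167
1 = 53·875 − 131·354
1 = −131·2979 + 446·875
So 875·446 ≡ 1 (mod 2979).

446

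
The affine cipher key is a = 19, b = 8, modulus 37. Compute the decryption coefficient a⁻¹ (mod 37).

2

gcd(37, 19) by repeated division:
37 = 1×19 + 18
19 = 1×18 + 1
18 = 18×1 + 0
Since gcd(19, 37) = 1, back-substitute to write 1 as a combination:
1 = 19 − 18
1 = −37 + 2·19
So 19·2 ≡ 1 (mod 37).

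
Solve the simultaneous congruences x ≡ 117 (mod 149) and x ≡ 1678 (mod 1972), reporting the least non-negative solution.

31258

Write x = 117 + 149·k. Then 149·k ≡ 1678 − 117 ≡ 1561 (mod 1972).
Need 149⁻¹ mod 1972. Extended Euclid on (1972, 149):
1972 = 13×149 + 35
149 = 4×35 + 9
35 = 3×9 + 8
9 = 1×8 + 1
8 = 8×1 + 0
Back-substitute:
1 = 9 − 8
1 = −35 + 4·9
1 = 4·149 − 17·35
1 = −17·1972 + 225·149
149⁻¹ ≡ 225 (mod 1972), so k ≡ 225·1561 ≡ 209 (mod 1972).
x = 117 + 149·209 = 31258.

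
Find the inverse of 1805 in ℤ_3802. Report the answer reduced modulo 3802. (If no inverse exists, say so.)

99

Run Euclid on (3802, 1805):
3802 = 2×1805 + 192
1805 = 9×192 + 77
192 = 2×77 + 38
77 = 2×38 + 1
38 = 38×1 + 0
gcd = 1, so the inverse exists. Back-substitute:
1 = 77 − 2·38
1 = −2·192 + 5·77
1 = 5·1805 − 47·192
1 = −47·3802 + 99·1805
So 1805·99 ≡ 1 (mod 3802).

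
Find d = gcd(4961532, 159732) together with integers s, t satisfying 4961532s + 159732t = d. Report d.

12

Apply Euclid's algorithm to 4961532 and 159732:
4961532 = 31×159732 + 9840
159732 = 16×9840 + 2292
9840 = 4×2292 + 672
2292 = 3×672 + 276
672 = 2×276 + 120
276 = 2×120 + 36
120 = 3×36 + 12
36 = 3×12 + 0
gcd(4961532, 159732) = 12.
Working backward:
12 = 120 − 3·36
12 = −3·276 + 7·120
12 = 7·672 − 17·276
12 = −17·2292 + 58·672
12 = 58·9840 − 249·2292
12 = −249·159732 + 4042·9840
12 = 4042·4961532 − 125551·159732
So 12 = (4042)·4961532 + (-125551)·159732.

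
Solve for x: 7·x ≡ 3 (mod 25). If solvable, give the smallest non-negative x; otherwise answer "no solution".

4

First find gcd(7, 25):
25 = 3*7 + 4
7 = 1*4 + 3
4 = 1*3 + 1
3 = 3*1 + 0
gcd = 1, so a unique solution mod 25 exists.
Back-substitute for the Bézout coefficients:
1 = 4 − 3
1 = −7 + 2·4
1 = 2·25 − 7·7
So 7·(-7) ≡ 1 (mod 25), giving 7⁻¹ ≡ 18.
x ≡ 7⁻¹·3 ≡ 18·3 ≡ 4 (mod 25).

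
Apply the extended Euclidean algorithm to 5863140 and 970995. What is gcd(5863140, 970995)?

15

Euclidean algorithm:
5863140 = 6·970995 + 37170
970995 = 26·37170 + 4575
37170 = 8·4575 + 570
4575 = 8·570 + 15
570 = 38·15 + 0
gcd(5863140, 970995) = 15.
Express as a combination:
15 = 4575 − 8·570
15 = −8·37170 + 65·4575
15 = 65·970995 − 1698·37170
15 = −1698·5863140 + 10253·970995
So 15 = (-1698)·5863140 + (10253)·970995.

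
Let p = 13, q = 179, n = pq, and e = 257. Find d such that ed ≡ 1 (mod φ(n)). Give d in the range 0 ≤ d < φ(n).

881

φ(n) = (p−1)(q−1) = 12·178 = 2136.
Need d with 257·d ≡ 1 (mod 2136). Apply the extended Euclidean algorithm:
2136 = 8×257 + 80
257 = 3×80 + 17
80 = 4×17 + 12
17 = 1×12 + 5
12 = 2×5 + 2
5 = 2×2 + 1
2 = 2×1 + 0
Back-substitute:
1 = 5 − 2·2
1 = −2·12 + 5·5
1 = 5·17 − 7·12
1 = −7·80 + 33·17
1 = 33·257 − 106·80
1 = −106·2136 + 881·257
So 257·881 ≡ 1 (mod 2136), hence d = 881.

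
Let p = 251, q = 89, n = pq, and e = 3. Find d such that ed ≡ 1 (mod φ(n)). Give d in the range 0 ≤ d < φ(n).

14667

φ(n) = (p−1)(q−1) = 250·88 = 22000.
Need d with 3·d ≡ 1 (mod 22000). Apply the extended Euclidean algorithm:
22000 = 7333×3 + 1
3 = 3×1 + 0
Back-substitute:
1 = 22000 − 7333·3
So 3·(-7333) ≡ 1 (mod 22000), hence d ≡ -7333 ≡ 14667 (mod 22000).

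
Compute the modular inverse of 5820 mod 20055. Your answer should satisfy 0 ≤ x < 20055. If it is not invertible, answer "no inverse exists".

Euclidean algorithm on 20055, 5820:
20055 = 3*5820 + 2595
5820 = 2*2595 + 630
2595 = 4*630 + 75
630 = 8*75 + 30
75 = 2*30 + 15
30 = 2*15 + 0
The gcd is 15, not 1, hence no inverse exists.

no inverse exists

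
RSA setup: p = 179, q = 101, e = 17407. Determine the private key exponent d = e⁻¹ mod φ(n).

φ(n) = (p−1)(q−1) = 178·100 = 17800.
Need d with 17407·d ≡ 1 (mod 17800). Apply the extended Euclidean algorithm:
17800 = 1·17407 + 393
17407 = 44·393 + 115
393 = 3·115 + 48
115 = 2·48 + 19
48 = 2·19 + 10
19 = 1·10 + 9
10 = 1·9 + 1
9 = 9·1 + 0
Back-substitute:
1 = 10 − 9
1 = −19 + 2·10
1 = 2·48 − 5·19
1 = −5·115 + 12·48
1 = 12·393 − 41·115
1 = −41·17407 + 1816·393
1 = 1816·17800 − 1857·17407
So 17407·(-1857) ≡ 1 (mod 17800), hence d ≡ -1857 ≡ 15943 (mod 17800).

15943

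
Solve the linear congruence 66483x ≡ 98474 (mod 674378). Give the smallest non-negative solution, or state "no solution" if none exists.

18402

First find gcd(66483, 674378):
674378 = 10·66483 + 9548
66483 = 6·9548 + 9195
9548 = 1·9195 + 353
9195 = 26·353 + 17
353 = 20·17 + 13
17 = 1·13 + 4
13 = 3·4 + 1
4 = 4·1 + 0
gcd = 1, so a unique solution mod 674378 exists.
Back-substitute for the Bézout coefficients:
1 = 13 − 3·4
1 = −3·17 + 4·13
1 = 4·353 − 83·17
1 = −83·9195 + 2162·353
1 = 2162·9548 − 2245·9195
1 = −2245·66483 + 15632·9548
1 = 15632·674378 − 158565·66483
So 66483·(-158565) ≡ 1 (mod 674378), giving 66483⁻¹ ≡ 515813.
x ≡ 66483⁻¹·98474 ≡ 515813·98474 ≡ 18402 (mod 674378).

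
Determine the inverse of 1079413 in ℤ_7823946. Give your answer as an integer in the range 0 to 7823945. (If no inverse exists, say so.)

Apply the Euclidean algorithm to 7823946 and 1079413:
7823946 = 7×1079413 + 268055
1079413 = 4×268055 + 7193
268055 = 37×7193 + 1914
7193 = 3×1914 + 1451
1914 = 1×1451 + 463
1451 = 3×463 + 62
463 = 7×62 + 29
62 = 2×29 + 4
29 = 7×4 + 1
4 = 4×1 + 0
The gcd is 1. Working backward:
1 = 29 − 7·4
1 = −7·62 + 15·29
1 = 15·463 − 112·62
1 = −112·1451 + 351·463
1 = 351·1914 − 463·1451
1 = −463·7193 + 1740·1914
1 = 1740·268055 − 64843·7193
1 = −64843·1079413 + 261112·268055
1 = 261112·7823946 − 1892627·1079413
So 1079413·(-1892627) ≡ 1 (mod 7823946), and -1892627 ≡ 5931319 (mod 7823946).

5931319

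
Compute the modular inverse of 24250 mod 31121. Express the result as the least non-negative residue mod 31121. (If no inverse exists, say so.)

21777

Extended Euclidean algorithm:
31121 = 1·24250 + 6871
24250 = 3·6871 + 3637
6871 = 1·3637 + 3234
3637 = 1·3234 + 403
3234 = 8·403 + 10
403 = 40·10 + 3
10 = 3·3 + 1
3 = 3·1 + 0
Since gcd(24250, 31121) = 1, back-substitute to write 1 as a combination:
1 = 10 − 3·3
1 = −3·403 + 121·10
1 = 121·3234 − 971·403
1 = −971·3637 + 1092·3234
1 = 1092·6871 − 2063·3637
1 = −2063·24250 + 7281·6871
1 = 7281·31121 − 9344·24250
Hence 24250⁻¹ ≡ -9344 ≡ 21777 (mod 31121).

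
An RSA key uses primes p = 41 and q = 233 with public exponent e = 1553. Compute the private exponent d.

5617

φ(n) = (p−1)(q−1) = 40·232 = 9280.
Need d with 1553·d ≡ 1 (mod 9280). Apply the extended Euclidean algorithm:
9280 = 5·1553 + 1515
1553 = 1·1515 + 38
1515 = 39·38 + 33
38 = 1·33 + 5
33 = 6·5 + 3
5 = 1·3 + 2
3 = 1·2 + 1
2 = 2·1 + 0
Back-substitute:
1 = 3 − 2
1 = −5 + 2·3
1 = 2·33 − 13·5
1 = −13·38 + 15·33
1 = 15·1515 − 598·38
1 = −598·1553 + 613·1515
1 = 613·9280 − 3663·1553
So 1553·(-3663) ≡ 1 (mod 9280), hence d ≡ -3663 ≡ 5617 (mod 9280).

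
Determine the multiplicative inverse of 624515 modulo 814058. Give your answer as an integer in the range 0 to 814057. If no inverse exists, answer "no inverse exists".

gcd(814058, 624515) by repeated division:
814058 = 1×624515 + 189543
624515 = 3×189543 + 55886
189543 = 3×55886 + 21885
55886 = 2×21885 + 12116
21885 = 1×12116 + 9769
12116 = 1×9769 + 2347
9769 = 4×2347 + 381
2347 = 6×381 + 61
381 = 6×61 + 15
61 = 4×15 + 1
15 = 15×1 + 0
Since gcd(624515, 814058) = 1, back-substitute to write 1 as a combination:
1 = 61 − 4·15
1 = −4·381 + 25·61
1 = 25·2347 − 154·381
1 = −154·9769 + 641·2347
1 = 641·12116 − 795·9769
1 = −795·21885 + 1436·12116
1 = 1436·55886 − 3667·21885
1 = −3667·189543 + 12437·55886
1 = 12437·624515 − 40978·189543
1 = −40978·814058 + 53415·624515
So 624515·53415 ≡ 1 (mod 814058).

53415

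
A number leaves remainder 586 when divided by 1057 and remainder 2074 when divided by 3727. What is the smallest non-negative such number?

Write x = 586 + 1057·k. Then 1057·k ≡ 2074 − 586 ≡ 1488 (mod 3727).
Need 1057⁻¹ mod 3727. Extended Euclid on (3727, 1057):
3727 = 3×1057 + 556
1057 = 1×556 + 501
556 = 1×501 + 55
501 = 9×55 + 6
55 = 9×6 + 1
6 = 6×1 + 0
Back-substitute:
1 = 55 − 9·6
1 = −9·501 + 82·55
1 = 82·556 − 91·501
1 = −91·1057 + 173·556
1 = 173·3727 − 610·1057
1057⁻¹ ≡ 3117 (mod 3727), so k ≡ 3117·1488 ≡ 1708 (mod 3727).
x = 586 + 1057·1708 = 1805942.

1805942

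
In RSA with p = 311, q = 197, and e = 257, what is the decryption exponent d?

φ(n) = (p−1)(q−1) = 310·196 = 60760.
Need d with 257·d ≡ 1 (mod 60760). Apply the extended Euclidean algorithm:
60760 = 236*257 + 108
257 = 2*108 + 41
108 = 2*41 + 26
41 = 1*26 + 15
26 = 1*15 + 11
15 = 1*11 + 4
11 = 2*4 + 3
4 = 1*3 + 1
3 = 3*1 + 0
Back-substitute:
1 = 4 − 3
1 = −11 + 3·4
1 = 3·15 − 4·11
1 = −4·26 + 7·15
1 = 7·41 − 11·26
1 = −11·108 + 29·41
1 = 29·257 − 69·108
1 = −69·60760 + 16313·257
So 257·16313 ≡ 1 (mod 60760), hence d = 16313.

16313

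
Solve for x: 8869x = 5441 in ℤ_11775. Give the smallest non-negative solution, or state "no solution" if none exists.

First find gcd(8869, 11775):
11775 = 1*8869 + 2906
8869 = 3*2906 + 151
2906 = 19*151 + 37
151 = 4*37 + 3
37 = 12*3 + 1
3 = 3*1 + 0
gcd = 1, so a unique solution mod 11775 exists.
Back-substitute for the Bézout coefficients:
1 = 37 − 12·3
1 = −12·151 + 49·37
1 = 49·2906 − 943·151
1 = −943·8869 + 2878·2906
1 = 2878·11775 − 3821·8869
So 8869·(-3821) ≡ 1 (mod 11775), giving 8869⁻¹ ≡ 7954.
x ≡ 8869⁻¹·5441 ≡ 7954·5441 ≡ 4589 (mod 11775).

4589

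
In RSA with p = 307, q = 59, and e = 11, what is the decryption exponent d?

3227

φ(n) = (p−1)(q−1) = 306·58 = 17748.
Need d with 11·d ≡ 1 (mod 17748). Apply the extended Euclidean algorithm:
17748 = 1613×11 + 5
11 = 2×5 + 1
5 = 5×1 + 0
Back-substitute:
1 = 11 − 2·5
1 = −2·17748 + 3227·11
So 11·3227 ≡ 1 (mod 17748), hence d = 3227.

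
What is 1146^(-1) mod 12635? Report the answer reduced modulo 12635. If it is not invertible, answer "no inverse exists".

gcd(12635, 1146) by repeated division:
12635 = 11×1146 + 29
1146 = 39×29 + 15
29 = 1×15 + 14
15 = 1×14 + 1
14 = 14×1 + 0
gcd = 1, so the inverse exists. Back-substitute:
1 = 15 − 14
1 = −29 + 2·15
1 = 2·1146 − 79·29
1 = −79·12635 + 871·1146
So 1146·871 ≡ 1 (mod 12635).

871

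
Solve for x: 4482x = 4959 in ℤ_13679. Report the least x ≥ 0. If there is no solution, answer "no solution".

First find gcd(4482, 13679):
13679 = 3×4482 + 233
4482 = 19×233 + 55
233 = 4×55 + 13
55 = 4×13 + 3
13 = 4×3 + 1
3 = 3×1 + 0
gcd = 1, so a unique solution mod 13679 exists.
Back-substitute for the Bézout coefficients:
1 = 13 − 4·3
1 = −4·55 + 17·13
1 = 17·233 − 72·55
1 = −72·4482 + 1385·233
1 = 1385·13679 − 4227·4482
So 4482·(-4227) ≡ 1 (mod 13679), giving 4482⁻¹ ≡ 9452.
x ≡ 4482⁻¹·4959 ≡ 9452·4959 ≡ 8214 (mod 13679).

8214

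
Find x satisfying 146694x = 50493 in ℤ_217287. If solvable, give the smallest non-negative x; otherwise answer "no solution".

First find gcd(146694, 217287):
217287 = 1*146694 + 70593
146694 = 2*70593 + 5508
70593 = 12*5508 + 4497
5508 = 1*4497 + 1011
4497 = 4*1011 + 453
1011 = 2*453 + 105
453 = 4*105 + 33
105 = 3*33 + 6
33 = 5*6 + 3
6 = 2*3 + 0
gcd = 3 and 3 | 50493, so solutions exist. Divide through by 3: 48898x ≡ 16831 (mod 72429).
Now find 48898⁻¹ mod 72429:
72429 = 1·48898 + 23531
48898 = 2·23531 + 1836
23531 = 12·1836 + 1499
1836 = 1·1499 + 337
1499 = 4·337 + 151
337 = 2·151 + 35
151 = 4·35 + 11
35 = 3·11 + 2
11 = 5·2 + 1
2 = 2·1 + 0
Back-substitute:
1 = 11 − 5·2
1 = −5·35 + 16·11
1 = 16·151 − 69·35
1 = −69·337 + 154·151
1 = 154·1499 − 685·337
1 = −685·1836 + 839·1499
1 = 839·23531 − 10753·1836
1 = −10753·48898 + 22345·23531
1 = 22345·72429 − 33098·48898
So 48898·(-33098) ≡ 1 (mod 72429), i.e. 48898⁻¹ ≡ 39331.
Then x ≡ 39331·16831 ≡ 51430 (mod 72429); the smallest non-negative solution is x = 51430.

51430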